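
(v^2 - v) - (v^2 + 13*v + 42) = -14*v - 42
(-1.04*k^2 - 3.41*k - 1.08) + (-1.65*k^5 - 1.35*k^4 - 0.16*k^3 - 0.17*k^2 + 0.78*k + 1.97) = -1.65*k^5 - 1.35*k^4 - 0.16*k^3 - 1.21*k^2 - 2.63*k + 0.89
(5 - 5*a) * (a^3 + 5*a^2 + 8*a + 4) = -5*a^4 - 20*a^3 - 15*a^2 + 20*a + 20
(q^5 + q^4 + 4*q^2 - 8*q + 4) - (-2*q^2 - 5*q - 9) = q^5 + q^4 + 6*q^2 - 3*q + 13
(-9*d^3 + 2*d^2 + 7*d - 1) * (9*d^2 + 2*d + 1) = -81*d^5 + 58*d^3 + 7*d^2 + 5*d - 1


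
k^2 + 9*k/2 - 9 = (k - 3/2)*(k + 6)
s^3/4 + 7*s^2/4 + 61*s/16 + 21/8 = (s/4 + 1/2)*(s + 3/2)*(s + 7/2)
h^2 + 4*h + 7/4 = (h + 1/2)*(h + 7/2)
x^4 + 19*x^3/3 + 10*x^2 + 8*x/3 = x*(x + 1/3)*(x + 2)*(x + 4)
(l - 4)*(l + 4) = l^2 - 16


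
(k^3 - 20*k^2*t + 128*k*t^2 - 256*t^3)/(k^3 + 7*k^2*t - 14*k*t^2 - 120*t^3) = (k^2 - 16*k*t + 64*t^2)/(k^2 + 11*k*t + 30*t^2)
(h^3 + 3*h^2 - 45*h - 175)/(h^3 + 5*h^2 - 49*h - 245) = (h + 5)/(h + 7)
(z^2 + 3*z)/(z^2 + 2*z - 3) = z/(z - 1)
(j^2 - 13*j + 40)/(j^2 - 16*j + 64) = (j - 5)/(j - 8)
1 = 1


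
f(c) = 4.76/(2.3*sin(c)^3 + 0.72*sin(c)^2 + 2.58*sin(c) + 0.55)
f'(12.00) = -15.79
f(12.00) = -4.85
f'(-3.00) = 315.50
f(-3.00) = 24.56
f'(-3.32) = 13.14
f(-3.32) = 4.56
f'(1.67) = 0.14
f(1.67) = 0.78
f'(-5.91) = -6.18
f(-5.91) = 2.80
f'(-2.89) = 1766.58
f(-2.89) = -57.25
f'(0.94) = -1.24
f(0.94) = 1.10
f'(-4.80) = -0.12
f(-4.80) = 0.78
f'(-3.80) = 2.66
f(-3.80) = 1.63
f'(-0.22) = -1720100.27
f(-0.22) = -1798.31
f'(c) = 4.76*(-6.9*sin(c)^2*cos(c) - 1.44*sin(c)*cos(c) - 2.58*cos(c))/(2.3*sin(c)^3 + 0.72*sin(c)^2 + 2.58*sin(c) + 0.55)^2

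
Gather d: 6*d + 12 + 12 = 6*d + 24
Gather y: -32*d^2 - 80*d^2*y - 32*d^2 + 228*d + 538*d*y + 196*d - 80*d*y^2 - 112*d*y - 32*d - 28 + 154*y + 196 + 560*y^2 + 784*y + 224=-64*d^2 + 392*d + y^2*(560 - 80*d) + y*(-80*d^2 + 426*d + 938) + 392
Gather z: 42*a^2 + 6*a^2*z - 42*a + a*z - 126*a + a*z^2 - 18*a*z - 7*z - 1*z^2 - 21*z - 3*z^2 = 42*a^2 - 168*a + z^2*(a - 4) + z*(6*a^2 - 17*a - 28)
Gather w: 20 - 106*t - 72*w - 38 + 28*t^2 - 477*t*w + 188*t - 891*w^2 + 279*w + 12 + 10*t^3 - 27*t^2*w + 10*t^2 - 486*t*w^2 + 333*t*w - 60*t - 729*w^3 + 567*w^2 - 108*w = 10*t^3 + 38*t^2 + 22*t - 729*w^3 + w^2*(-486*t - 324) + w*(-27*t^2 - 144*t + 99) - 6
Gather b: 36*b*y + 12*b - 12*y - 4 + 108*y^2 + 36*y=b*(36*y + 12) + 108*y^2 + 24*y - 4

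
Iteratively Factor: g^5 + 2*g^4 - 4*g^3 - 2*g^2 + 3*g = (g - 1)*(g^4 + 3*g^3 - g^2 - 3*g) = (g - 1)*(g + 1)*(g^3 + 2*g^2 - 3*g) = (g - 1)*(g + 1)*(g + 3)*(g^2 - g) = (g - 1)^2*(g + 1)*(g + 3)*(g)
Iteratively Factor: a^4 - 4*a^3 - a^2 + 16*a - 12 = (a - 1)*(a^3 - 3*a^2 - 4*a + 12) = (a - 1)*(a + 2)*(a^2 - 5*a + 6) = (a - 3)*(a - 1)*(a + 2)*(a - 2)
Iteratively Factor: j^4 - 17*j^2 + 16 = (j - 1)*(j^3 + j^2 - 16*j - 16) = (j - 1)*(j + 4)*(j^2 - 3*j - 4) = (j - 4)*(j - 1)*(j + 4)*(j + 1)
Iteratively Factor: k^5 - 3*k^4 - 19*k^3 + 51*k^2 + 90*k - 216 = (k - 2)*(k^4 - k^3 - 21*k^2 + 9*k + 108) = (k - 2)*(k + 3)*(k^3 - 4*k^2 - 9*k + 36) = (k - 2)*(k + 3)^2*(k^2 - 7*k + 12) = (k - 4)*(k - 2)*(k + 3)^2*(k - 3)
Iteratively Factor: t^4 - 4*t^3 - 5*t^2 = (t - 5)*(t^3 + t^2) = t*(t - 5)*(t^2 + t) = t*(t - 5)*(t + 1)*(t)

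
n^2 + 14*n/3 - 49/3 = (n - 7/3)*(n + 7)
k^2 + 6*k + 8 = (k + 2)*(k + 4)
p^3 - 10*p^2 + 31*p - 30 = (p - 5)*(p - 3)*(p - 2)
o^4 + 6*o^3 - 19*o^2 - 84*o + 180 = (o - 3)*(o - 2)*(o + 5)*(o + 6)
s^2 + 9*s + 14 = (s + 2)*(s + 7)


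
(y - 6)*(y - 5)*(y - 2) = y^3 - 13*y^2 + 52*y - 60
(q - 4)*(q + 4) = q^2 - 16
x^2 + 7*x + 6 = (x + 1)*(x + 6)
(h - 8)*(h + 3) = h^2 - 5*h - 24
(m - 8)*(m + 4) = m^2 - 4*m - 32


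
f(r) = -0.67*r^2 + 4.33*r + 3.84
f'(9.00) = -7.73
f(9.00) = -11.46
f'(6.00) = -3.71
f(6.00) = 5.70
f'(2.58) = 0.87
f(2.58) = 10.55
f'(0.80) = 3.26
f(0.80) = 6.88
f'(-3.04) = 8.40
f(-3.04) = -15.52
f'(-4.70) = 10.63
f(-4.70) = -31.31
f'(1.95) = 1.72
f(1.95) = 9.74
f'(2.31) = 1.23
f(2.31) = 10.27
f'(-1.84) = 6.80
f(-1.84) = -6.40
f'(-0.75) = 5.34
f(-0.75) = 0.22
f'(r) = 4.33 - 1.34*r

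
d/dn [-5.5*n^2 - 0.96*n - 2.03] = -11.0*n - 0.96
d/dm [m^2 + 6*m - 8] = 2*m + 6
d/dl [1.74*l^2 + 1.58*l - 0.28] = 3.48*l + 1.58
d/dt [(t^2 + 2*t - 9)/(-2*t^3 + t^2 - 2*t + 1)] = 2*(t^4 + 4*t^3 - 29*t^2 + 10*t - 8)/(4*t^6 - 4*t^5 + 9*t^4 - 8*t^3 + 6*t^2 - 4*t + 1)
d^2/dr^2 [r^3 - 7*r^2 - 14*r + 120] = 6*r - 14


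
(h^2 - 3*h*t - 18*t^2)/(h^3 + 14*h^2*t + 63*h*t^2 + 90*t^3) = (h - 6*t)/(h^2 + 11*h*t + 30*t^2)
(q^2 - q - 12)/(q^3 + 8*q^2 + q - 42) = (q - 4)/(q^2 + 5*q - 14)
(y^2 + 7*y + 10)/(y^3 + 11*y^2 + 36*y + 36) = (y + 5)/(y^2 + 9*y + 18)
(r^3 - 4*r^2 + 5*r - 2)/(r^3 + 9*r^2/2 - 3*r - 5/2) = 2*(r^2 - 3*r + 2)/(2*r^2 + 11*r + 5)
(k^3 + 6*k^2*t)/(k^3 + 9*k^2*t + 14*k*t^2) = k*(k + 6*t)/(k^2 + 9*k*t + 14*t^2)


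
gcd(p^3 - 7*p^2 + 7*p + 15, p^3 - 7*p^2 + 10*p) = p - 5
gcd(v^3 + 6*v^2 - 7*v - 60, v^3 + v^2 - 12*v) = v^2 + v - 12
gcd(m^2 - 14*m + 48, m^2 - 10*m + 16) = m - 8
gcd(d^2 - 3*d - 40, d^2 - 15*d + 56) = d - 8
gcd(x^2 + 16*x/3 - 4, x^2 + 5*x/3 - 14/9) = x - 2/3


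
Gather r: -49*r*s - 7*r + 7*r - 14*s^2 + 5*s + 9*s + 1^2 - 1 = -49*r*s - 14*s^2 + 14*s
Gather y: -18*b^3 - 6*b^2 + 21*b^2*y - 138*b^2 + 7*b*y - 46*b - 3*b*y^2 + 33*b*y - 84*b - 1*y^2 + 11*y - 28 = -18*b^3 - 144*b^2 - 130*b + y^2*(-3*b - 1) + y*(21*b^2 + 40*b + 11) - 28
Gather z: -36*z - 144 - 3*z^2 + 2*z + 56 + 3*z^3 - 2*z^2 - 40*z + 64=3*z^3 - 5*z^2 - 74*z - 24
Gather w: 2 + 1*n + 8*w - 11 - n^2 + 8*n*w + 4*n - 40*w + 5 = -n^2 + 5*n + w*(8*n - 32) - 4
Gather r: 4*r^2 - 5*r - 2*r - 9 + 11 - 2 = 4*r^2 - 7*r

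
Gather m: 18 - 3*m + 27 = 45 - 3*m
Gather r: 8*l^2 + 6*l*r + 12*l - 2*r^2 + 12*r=8*l^2 + 12*l - 2*r^2 + r*(6*l + 12)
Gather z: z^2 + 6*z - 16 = z^2 + 6*z - 16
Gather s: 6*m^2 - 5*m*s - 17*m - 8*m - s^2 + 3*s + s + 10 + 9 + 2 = 6*m^2 - 25*m - s^2 + s*(4 - 5*m) + 21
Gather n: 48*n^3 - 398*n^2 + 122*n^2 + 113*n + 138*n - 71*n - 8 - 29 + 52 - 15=48*n^3 - 276*n^2 + 180*n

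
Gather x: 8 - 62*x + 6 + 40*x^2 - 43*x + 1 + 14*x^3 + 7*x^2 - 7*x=14*x^3 + 47*x^2 - 112*x + 15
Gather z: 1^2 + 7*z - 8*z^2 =-8*z^2 + 7*z + 1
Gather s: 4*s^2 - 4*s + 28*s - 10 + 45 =4*s^2 + 24*s + 35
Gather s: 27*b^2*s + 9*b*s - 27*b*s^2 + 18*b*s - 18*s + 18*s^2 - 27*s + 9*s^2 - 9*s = s^2*(27 - 27*b) + s*(27*b^2 + 27*b - 54)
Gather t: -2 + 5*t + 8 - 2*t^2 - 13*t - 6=-2*t^2 - 8*t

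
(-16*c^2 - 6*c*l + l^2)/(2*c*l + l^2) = (-8*c + l)/l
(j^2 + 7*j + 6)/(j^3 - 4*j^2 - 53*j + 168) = (j^2 + 7*j + 6)/(j^3 - 4*j^2 - 53*j + 168)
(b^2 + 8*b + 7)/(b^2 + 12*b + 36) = (b^2 + 8*b + 7)/(b^2 + 12*b + 36)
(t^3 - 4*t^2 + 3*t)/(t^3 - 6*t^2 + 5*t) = (t - 3)/(t - 5)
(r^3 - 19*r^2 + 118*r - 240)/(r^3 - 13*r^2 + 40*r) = (r - 6)/r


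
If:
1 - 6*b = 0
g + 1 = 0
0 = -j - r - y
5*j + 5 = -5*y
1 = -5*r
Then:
No Solution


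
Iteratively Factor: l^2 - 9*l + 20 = (l - 4)*(l - 5)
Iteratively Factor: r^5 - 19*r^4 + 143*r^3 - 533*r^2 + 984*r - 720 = (r - 4)*(r^4 - 15*r^3 + 83*r^2 - 201*r + 180) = (r - 4)^2*(r^3 - 11*r^2 + 39*r - 45) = (r - 4)^2*(r - 3)*(r^2 - 8*r + 15) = (r - 4)^2*(r - 3)^2*(r - 5)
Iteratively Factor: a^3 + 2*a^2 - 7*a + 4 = (a - 1)*(a^2 + 3*a - 4) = (a - 1)^2*(a + 4)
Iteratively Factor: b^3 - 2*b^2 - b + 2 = (b - 2)*(b^2 - 1) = (b - 2)*(b - 1)*(b + 1)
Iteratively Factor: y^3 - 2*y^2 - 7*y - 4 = (y + 1)*(y^2 - 3*y - 4) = (y + 1)^2*(y - 4)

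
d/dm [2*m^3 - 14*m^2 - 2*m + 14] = 6*m^2 - 28*m - 2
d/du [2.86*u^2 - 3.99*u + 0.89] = 5.72*u - 3.99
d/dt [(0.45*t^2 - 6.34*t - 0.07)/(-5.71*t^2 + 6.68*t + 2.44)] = (-33.1954*t^2 + 1.3966*t - 15.002)/(32.6041*t^4 - 76.2856*t^3 + 16.7576*t^2 + 32.5984*t + 5.9536)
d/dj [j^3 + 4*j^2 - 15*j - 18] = 3*j^2 + 8*j - 15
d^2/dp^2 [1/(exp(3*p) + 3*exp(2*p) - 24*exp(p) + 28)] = (9*exp(3*p) + 69*exp(2*p) + 228*exp(p) + 168)*exp(p)/(exp(7*p) + 13*exp(6*p) + 3*exp(5*p) - 361*exp(4*p) + 128*exp(3*p) + 3864*exp(2*p) - 8624*exp(p) + 5488)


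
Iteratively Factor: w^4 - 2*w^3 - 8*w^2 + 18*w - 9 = (w - 3)*(w^3 + w^2 - 5*w + 3) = (w - 3)*(w + 3)*(w^2 - 2*w + 1) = (w - 3)*(w - 1)*(w + 3)*(w - 1)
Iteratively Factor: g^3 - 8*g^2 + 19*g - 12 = (g - 3)*(g^2 - 5*g + 4) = (g - 3)*(g - 1)*(g - 4)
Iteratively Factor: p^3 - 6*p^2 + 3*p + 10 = (p - 5)*(p^2 - p - 2) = (p - 5)*(p + 1)*(p - 2)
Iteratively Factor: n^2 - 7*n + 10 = (n - 5)*(n - 2)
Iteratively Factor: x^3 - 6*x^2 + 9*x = (x - 3)*(x^2 - 3*x) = x*(x - 3)*(x - 3)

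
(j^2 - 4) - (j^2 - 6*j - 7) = 6*j + 3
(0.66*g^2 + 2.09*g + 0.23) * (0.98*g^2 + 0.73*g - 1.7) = 0.6468*g^4 + 2.53*g^3 + 0.6291*g^2 - 3.3851*g - 0.391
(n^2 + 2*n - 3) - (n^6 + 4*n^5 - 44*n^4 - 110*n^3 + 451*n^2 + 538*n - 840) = -n^6 - 4*n^5 + 44*n^4 + 110*n^3 - 450*n^2 - 536*n + 837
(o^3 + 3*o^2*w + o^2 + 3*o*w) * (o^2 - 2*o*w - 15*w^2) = o^5 + o^4*w + o^4 - 21*o^3*w^2 + o^3*w - 45*o^2*w^3 - 21*o^2*w^2 - 45*o*w^3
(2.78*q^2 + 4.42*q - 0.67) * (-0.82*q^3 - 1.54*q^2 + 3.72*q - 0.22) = -2.2796*q^5 - 7.9056*q^4 + 4.0842*q^3 + 16.8626*q^2 - 3.4648*q + 0.1474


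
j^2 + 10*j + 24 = (j + 4)*(j + 6)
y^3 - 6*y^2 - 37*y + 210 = (y - 7)*(y - 5)*(y + 6)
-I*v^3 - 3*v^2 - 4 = (v - 2*I)^2*(-I*v + 1)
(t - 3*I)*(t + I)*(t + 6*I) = t^3 + 4*I*t^2 + 15*t + 18*I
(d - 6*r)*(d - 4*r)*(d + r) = d^3 - 9*d^2*r + 14*d*r^2 + 24*r^3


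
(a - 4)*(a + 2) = a^2 - 2*a - 8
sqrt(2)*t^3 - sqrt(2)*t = t*(t - 1)*(sqrt(2)*t + sqrt(2))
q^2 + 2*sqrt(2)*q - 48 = (q - 4*sqrt(2))*(q + 6*sqrt(2))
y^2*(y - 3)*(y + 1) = y^4 - 2*y^3 - 3*y^2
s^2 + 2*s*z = s*(s + 2*z)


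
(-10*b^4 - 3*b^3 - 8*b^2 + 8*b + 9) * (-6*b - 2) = 60*b^5 + 38*b^4 + 54*b^3 - 32*b^2 - 70*b - 18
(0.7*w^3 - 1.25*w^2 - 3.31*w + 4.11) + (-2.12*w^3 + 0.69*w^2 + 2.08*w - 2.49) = -1.42*w^3 - 0.56*w^2 - 1.23*w + 1.62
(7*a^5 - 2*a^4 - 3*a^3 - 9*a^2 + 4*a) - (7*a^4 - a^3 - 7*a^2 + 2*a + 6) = 7*a^5 - 9*a^4 - 2*a^3 - 2*a^2 + 2*a - 6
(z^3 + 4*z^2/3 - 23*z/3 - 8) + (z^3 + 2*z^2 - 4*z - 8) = 2*z^3 + 10*z^2/3 - 35*z/3 - 16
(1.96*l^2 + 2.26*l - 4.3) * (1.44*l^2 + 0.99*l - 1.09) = 2.8224*l^4 + 5.1948*l^3 - 6.091*l^2 - 6.7204*l + 4.687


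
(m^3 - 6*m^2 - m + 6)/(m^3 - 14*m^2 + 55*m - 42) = (m + 1)/(m - 7)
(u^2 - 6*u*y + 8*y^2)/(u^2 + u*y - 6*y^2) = (u - 4*y)/(u + 3*y)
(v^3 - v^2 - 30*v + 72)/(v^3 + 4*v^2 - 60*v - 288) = (v^2 - 7*v + 12)/(v^2 - 2*v - 48)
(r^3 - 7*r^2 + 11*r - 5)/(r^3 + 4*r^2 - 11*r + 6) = (r - 5)/(r + 6)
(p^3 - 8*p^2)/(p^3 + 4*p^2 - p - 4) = p^2*(p - 8)/(p^3 + 4*p^2 - p - 4)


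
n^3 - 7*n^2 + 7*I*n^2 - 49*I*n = n*(n - 7)*(n + 7*I)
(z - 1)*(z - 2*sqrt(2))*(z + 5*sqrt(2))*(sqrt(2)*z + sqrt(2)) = sqrt(2)*z^4 + 6*z^3 - 21*sqrt(2)*z^2 - 6*z + 20*sqrt(2)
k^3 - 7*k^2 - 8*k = k*(k - 8)*(k + 1)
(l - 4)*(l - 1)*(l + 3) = l^3 - 2*l^2 - 11*l + 12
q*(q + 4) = q^2 + 4*q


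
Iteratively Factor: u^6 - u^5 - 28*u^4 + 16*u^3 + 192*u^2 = (u - 4)*(u^5 + 3*u^4 - 16*u^3 - 48*u^2) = (u - 4)*(u + 3)*(u^4 - 16*u^2) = (u - 4)^2*(u + 3)*(u^3 + 4*u^2) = u*(u - 4)^2*(u + 3)*(u^2 + 4*u) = u^2*(u - 4)^2*(u + 3)*(u + 4)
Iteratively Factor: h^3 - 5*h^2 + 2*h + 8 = (h - 4)*(h^2 - h - 2) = (h - 4)*(h - 2)*(h + 1)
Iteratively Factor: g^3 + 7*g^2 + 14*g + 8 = (g + 1)*(g^2 + 6*g + 8) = (g + 1)*(g + 2)*(g + 4)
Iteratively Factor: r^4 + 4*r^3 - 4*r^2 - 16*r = (r)*(r^3 + 4*r^2 - 4*r - 16) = r*(r + 2)*(r^2 + 2*r - 8) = r*(r + 2)*(r + 4)*(r - 2)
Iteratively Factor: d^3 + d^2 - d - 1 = (d + 1)*(d^2 - 1) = (d - 1)*(d + 1)*(d + 1)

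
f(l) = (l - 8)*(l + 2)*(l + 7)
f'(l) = (l - 8)*(l + 2) + (l - 8)*(l + 7) + (l + 2)*(l + 7)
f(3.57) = -260.82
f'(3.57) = -12.63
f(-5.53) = 70.21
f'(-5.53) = 22.68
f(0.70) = -151.77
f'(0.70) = -55.13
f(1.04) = -170.11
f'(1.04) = -52.68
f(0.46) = -138.37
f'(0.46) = -56.45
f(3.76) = -262.79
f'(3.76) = -8.07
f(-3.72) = 66.12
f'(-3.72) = -23.92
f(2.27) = -226.81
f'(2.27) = -38.00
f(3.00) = -250.00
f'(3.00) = -25.00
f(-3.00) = 44.00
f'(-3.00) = -37.00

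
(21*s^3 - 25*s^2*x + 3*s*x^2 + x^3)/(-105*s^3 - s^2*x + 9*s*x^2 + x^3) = (-s + x)/(5*s + x)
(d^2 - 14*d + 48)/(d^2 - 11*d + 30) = (d - 8)/(d - 5)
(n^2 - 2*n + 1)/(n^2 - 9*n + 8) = (n - 1)/(n - 8)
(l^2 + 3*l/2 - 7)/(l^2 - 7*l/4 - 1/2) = 2*(2*l + 7)/(4*l + 1)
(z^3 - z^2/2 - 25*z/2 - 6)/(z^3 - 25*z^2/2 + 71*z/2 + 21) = (z^2 - z - 12)/(z^2 - 13*z + 42)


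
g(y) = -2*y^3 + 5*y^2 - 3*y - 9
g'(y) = -6*y^2 + 10*y - 3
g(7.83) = -686.04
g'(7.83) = -292.55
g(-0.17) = -8.34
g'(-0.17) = -4.87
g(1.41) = -8.90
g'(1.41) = -0.83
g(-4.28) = 252.24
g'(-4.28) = -155.71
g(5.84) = -254.35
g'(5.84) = -149.23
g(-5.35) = 456.42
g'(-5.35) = -228.24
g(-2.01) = 33.47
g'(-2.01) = -47.34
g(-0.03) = -8.91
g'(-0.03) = -3.31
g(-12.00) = 4203.00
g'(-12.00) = -987.00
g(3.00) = -27.00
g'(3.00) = -27.00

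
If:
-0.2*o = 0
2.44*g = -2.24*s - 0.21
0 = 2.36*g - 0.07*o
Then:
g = 0.00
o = 0.00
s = -0.09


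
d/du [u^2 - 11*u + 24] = 2*u - 11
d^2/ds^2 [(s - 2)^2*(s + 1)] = 6*s - 6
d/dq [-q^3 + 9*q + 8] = 9 - 3*q^2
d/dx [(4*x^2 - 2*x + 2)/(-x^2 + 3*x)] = 2*(5*x^2 + 2*x - 3)/(x^2*(x^2 - 6*x + 9))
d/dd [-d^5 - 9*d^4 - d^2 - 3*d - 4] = -5*d^4 - 36*d^3 - 2*d - 3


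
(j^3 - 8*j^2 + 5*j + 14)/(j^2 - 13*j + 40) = (j^3 - 8*j^2 + 5*j + 14)/(j^2 - 13*j + 40)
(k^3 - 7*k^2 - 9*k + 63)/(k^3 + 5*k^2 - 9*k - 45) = (k - 7)/(k + 5)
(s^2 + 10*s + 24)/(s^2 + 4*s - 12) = (s + 4)/(s - 2)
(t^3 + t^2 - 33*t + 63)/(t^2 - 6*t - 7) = (-t^3 - t^2 + 33*t - 63)/(-t^2 + 6*t + 7)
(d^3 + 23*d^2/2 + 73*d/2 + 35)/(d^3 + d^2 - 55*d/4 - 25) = 2*(d^2 + 9*d + 14)/(2*d^2 - 3*d - 20)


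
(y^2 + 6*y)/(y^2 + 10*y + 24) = y/(y + 4)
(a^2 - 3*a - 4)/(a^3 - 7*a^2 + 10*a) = (a^2 - 3*a - 4)/(a*(a^2 - 7*a + 10))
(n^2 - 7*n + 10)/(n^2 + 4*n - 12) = (n - 5)/(n + 6)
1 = 1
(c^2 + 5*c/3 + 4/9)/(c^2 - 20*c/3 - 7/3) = (c + 4/3)/(c - 7)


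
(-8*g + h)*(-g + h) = 8*g^2 - 9*g*h + h^2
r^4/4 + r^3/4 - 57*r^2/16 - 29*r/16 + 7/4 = (r/4 + 1)*(r - 7/2)*(r - 1/2)*(r + 1)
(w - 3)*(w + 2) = w^2 - w - 6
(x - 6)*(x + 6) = x^2 - 36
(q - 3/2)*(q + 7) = q^2 + 11*q/2 - 21/2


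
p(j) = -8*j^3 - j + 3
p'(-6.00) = -865.00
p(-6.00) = 1737.00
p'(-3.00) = -217.00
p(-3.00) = 222.00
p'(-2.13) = -109.89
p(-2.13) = 82.44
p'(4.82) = -558.58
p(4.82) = -897.66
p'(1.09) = -29.51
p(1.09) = -8.45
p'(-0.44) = -5.65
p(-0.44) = 4.12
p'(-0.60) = -9.64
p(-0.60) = 5.33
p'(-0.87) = -19.17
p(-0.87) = 9.14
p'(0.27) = -2.75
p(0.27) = 2.57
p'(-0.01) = -1.00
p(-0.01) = 3.01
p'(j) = -24*j^2 - 1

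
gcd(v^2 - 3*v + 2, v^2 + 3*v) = 1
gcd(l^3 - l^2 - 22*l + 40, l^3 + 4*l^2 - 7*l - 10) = l^2 + 3*l - 10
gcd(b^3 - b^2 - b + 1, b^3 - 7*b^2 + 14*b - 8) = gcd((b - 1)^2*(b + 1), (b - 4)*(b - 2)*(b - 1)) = b - 1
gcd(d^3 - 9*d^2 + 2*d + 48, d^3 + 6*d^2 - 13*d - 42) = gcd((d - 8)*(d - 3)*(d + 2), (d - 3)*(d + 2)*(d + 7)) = d^2 - d - 6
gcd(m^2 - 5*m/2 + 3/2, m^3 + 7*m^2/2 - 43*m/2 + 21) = m - 3/2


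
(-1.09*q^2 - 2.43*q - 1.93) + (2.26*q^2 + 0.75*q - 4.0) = 1.17*q^2 - 1.68*q - 5.93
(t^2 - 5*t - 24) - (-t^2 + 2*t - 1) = 2*t^2 - 7*t - 23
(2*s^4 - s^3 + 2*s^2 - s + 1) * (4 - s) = -2*s^5 + 9*s^4 - 6*s^3 + 9*s^2 - 5*s + 4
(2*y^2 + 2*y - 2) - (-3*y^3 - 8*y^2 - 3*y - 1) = 3*y^3 + 10*y^2 + 5*y - 1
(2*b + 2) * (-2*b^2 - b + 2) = -4*b^3 - 6*b^2 + 2*b + 4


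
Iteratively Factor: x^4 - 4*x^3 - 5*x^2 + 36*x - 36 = (x - 2)*(x^3 - 2*x^2 - 9*x + 18) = (x - 2)*(x + 3)*(x^2 - 5*x + 6) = (x - 2)^2*(x + 3)*(x - 3)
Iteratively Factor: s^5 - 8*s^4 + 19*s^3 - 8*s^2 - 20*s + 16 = (s - 2)*(s^4 - 6*s^3 + 7*s^2 + 6*s - 8) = (s - 2)^2*(s^3 - 4*s^2 - s + 4) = (s - 2)^2*(s + 1)*(s^2 - 5*s + 4) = (s - 4)*(s - 2)^2*(s + 1)*(s - 1)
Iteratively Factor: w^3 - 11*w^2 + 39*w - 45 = (w - 3)*(w^2 - 8*w + 15) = (w - 3)^2*(w - 5)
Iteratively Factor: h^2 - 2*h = (h)*(h - 2)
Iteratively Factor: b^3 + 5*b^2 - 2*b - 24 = (b - 2)*(b^2 + 7*b + 12) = (b - 2)*(b + 3)*(b + 4)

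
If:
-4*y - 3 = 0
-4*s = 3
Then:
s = -3/4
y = -3/4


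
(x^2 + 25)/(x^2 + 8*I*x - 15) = (x - 5*I)/(x + 3*I)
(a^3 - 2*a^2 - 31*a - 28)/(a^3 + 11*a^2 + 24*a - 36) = (a^3 - 2*a^2 - 31*a - 28)/(a^3 + 11*a^2 + 24*a - 36)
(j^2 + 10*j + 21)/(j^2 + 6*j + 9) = (j + 7)/(j + 3)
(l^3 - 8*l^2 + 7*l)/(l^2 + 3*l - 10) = l*(l^2 - 8*l + 7)/(l^2 + 3*l - 10)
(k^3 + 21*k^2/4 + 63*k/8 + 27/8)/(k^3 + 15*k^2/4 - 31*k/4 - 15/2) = (2*k^2 + 9*k + 9)/(2*(k^2 + 3*k - 10))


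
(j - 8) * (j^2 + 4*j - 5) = j^3 - 4*j^2 - 37*j + 40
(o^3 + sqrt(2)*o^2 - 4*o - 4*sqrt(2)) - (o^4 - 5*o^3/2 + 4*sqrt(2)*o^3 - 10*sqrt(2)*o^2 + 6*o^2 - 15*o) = -o^4 - 4*sqrt(2)*o^3 + 7*o^3/2 - 6*o^2 + 11*sqrt(2)*o^2 + 11*o - 4*sqrt(2)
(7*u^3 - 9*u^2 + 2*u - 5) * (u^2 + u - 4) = 7*u^5 - 2*u^4 - 35*u^3 + 33*u^2 - 13*u + 20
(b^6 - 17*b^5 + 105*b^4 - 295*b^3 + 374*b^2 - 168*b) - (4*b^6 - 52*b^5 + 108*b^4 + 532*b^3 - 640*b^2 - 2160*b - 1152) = -3*b^6 + 35*b^5 - 3*b^4 - 827*b^3 + 1014*b^2 + 1992*b + 1152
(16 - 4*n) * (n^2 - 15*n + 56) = -4*n^3 + 76*n^2 - 464*n + 896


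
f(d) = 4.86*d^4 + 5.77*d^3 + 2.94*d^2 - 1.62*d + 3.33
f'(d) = 19.44*d^3 + 17.31*d^2 + 5.88*d - 1.62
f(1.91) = 115.85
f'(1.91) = 208.21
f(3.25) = 769.40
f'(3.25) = 867.67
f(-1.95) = 45.16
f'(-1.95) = -91.41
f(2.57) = 328.54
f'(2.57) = 457.81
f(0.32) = 3.35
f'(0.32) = 2.67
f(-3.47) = 507.89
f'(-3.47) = -625.84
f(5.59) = 5839.55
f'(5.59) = 3967.87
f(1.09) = 19.39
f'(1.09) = 50.53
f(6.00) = 7644.33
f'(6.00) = 4855.86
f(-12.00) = 91252.53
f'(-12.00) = -31171.86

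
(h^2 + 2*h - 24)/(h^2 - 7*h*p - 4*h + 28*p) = (-h - 6)/(-h + 7*p)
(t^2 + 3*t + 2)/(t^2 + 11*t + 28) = (t^2 + 3*t + 2)/(t^2 + 11*t + 28)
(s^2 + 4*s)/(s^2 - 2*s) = (s + 4)/(s - 2)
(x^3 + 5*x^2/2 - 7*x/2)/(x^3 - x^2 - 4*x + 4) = x*(2*x + 7)/(2*(x^2 - 4))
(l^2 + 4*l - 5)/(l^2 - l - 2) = (-l^2 - 4*l + 5)/(-l^2 + l + 2)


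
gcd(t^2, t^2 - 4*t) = t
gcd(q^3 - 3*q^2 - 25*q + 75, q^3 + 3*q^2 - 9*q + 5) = q + 5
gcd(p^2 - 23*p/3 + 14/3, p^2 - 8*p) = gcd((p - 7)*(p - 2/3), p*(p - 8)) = 1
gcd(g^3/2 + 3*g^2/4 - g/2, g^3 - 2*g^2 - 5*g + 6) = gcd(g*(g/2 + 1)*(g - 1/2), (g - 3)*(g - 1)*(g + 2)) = g + 2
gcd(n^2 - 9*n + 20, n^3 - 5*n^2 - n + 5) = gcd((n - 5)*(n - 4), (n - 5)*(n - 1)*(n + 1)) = n - 5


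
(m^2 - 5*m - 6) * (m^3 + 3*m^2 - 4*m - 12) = m^5 - 2*m^4 - 25*m^3 - 10*m^2 + 84*m + 72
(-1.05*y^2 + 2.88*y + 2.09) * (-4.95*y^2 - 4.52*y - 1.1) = 5.1975*y^4 - 9.51*y^3 - 22.2081*y^2 - 12.6148*y - 2.299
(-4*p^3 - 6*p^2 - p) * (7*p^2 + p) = -28*p^5 - 46*p^4 - 13*p^3 - p^2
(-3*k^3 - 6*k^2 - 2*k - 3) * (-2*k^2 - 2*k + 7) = 6*k^5 + 18*k^4 - 5*k^3 - 32*k^2 - 8*k - 21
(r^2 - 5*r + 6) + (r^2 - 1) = 2*r^2 - 5*r + 5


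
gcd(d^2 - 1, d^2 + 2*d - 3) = d - 1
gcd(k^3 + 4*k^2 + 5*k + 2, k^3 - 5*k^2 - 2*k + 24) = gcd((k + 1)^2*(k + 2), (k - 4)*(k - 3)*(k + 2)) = k + 2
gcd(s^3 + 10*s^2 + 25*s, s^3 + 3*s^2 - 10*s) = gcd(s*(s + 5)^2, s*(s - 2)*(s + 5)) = s^2 + 5*s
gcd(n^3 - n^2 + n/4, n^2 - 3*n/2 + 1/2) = n - 1/2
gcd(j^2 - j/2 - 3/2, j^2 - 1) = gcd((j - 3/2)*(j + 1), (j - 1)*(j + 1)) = j + 1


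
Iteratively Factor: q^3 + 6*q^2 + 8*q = (q + 4)*(q^2 + 2*q) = (q + 2)*(q + 4)*(q)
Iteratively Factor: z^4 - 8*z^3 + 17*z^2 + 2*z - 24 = (z - 2)*(z^3 - 6*z^2 + 5*z + 12) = (z - 3)*(z - 2)*(z^2 - 3*z - 4) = (z - 3)*(z - 2)*(z + 1)*(z - 4)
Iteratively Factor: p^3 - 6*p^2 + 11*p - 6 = (p - 3)*(p^2 - 3*p + 2) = (p - 3)*(p - 1)*(p - 2)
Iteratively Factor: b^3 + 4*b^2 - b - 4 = (b + 4)*(b^2 - 1) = (b + 1)*(b + 4)*(b - 1)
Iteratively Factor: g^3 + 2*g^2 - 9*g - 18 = (g - 3)*(g^2 + 5*g + 6) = (g - 3)*(g + 2)*(g + 3)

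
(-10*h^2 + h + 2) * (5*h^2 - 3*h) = -50*h^4 + 35*h^3 + 7*h^2 - 6*h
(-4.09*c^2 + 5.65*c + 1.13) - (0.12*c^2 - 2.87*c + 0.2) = -4.21*c^2 + 8.52*c + 0.93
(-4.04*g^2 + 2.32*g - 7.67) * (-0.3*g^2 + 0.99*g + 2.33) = 1.212*g^4 - 4.6956*g^3 - 4.8154*g^2 - 2.1877*g - 17.8711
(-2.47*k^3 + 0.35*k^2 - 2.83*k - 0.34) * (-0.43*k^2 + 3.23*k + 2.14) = 1.0621*k^5 - 8.1286*k^4 - 2.9384*k^3 - 8.2457*k^2 - 7.1544*k - 0.7276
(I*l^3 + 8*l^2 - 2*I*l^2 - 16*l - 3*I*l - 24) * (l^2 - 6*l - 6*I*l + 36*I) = I*l^5 + 14*l^4 - 8*I*l^4 - 112*l^3 - 39*I*l^3 + 126*l^2 + 402*I*l^2 + 252*l - 432*I*l - 864*I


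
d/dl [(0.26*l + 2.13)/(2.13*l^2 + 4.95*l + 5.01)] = (0.5538*l^2 + 1.287*l - (0.26*l + 2.13)*(4.26*l + 4.95) + 1.3026)/(2.13*l^2 + 4.95*l + 5.01)^2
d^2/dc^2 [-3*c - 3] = 0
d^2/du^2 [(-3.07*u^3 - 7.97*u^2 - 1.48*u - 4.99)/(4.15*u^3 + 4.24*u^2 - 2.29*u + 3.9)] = (-1.13686837721616e-13*u^7 - 166.487209999999*u^6 - 327.99027*u^5 - 1045.73775*u^4 + 234.274845999999*u^3 + 988.991586*u^2 + 641.955804*u - 156.189998)/(71.473375*u^9 + 219.0702*u^8 + 105.502545*u^7 + 35.959234*u^6 + 353.529333*u^5 + 54.660972*u^4 - 49.849129*u^3 + 254.82717*u^2 - 104.4927*u + 59.319)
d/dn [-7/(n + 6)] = 7/(n + 6)^2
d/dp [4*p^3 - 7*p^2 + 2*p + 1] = 12*p^2 - 14*p + 2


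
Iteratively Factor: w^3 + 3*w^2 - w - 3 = (w - 1)*(w^2 + 4*w + 3) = (w - 1)*(w + 3)*(w + 1)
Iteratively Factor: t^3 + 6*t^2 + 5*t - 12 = (t - 1)*(t^2 + 7*t + 12) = (t - 1)*(t + 4)*(t + 3)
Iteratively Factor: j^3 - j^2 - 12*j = (j)*(j^2 - j - 12) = j*(j + 3)*(j - 4)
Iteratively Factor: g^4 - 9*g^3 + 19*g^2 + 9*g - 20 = (g - 1)*(g^3 - 8*g^2 + 11*g + 20) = (g - 1)*(g + 1)*(g^2 - 9*g + 20) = (g - 4)*(g - 1)*(g + 1)*(g - 5)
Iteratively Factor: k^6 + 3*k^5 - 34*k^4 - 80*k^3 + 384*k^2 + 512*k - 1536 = (k - 3)*(k^5 + 6*k^4 - 16*k^3 - 128*k^2 + 512) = (k - 3)*(k + 4)*(k^4 + 2*k^3 - 24*k^2 - 32*k + 128) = (k - 3)*(k - 2)*(k + 4)*(k^3 + 4*k^2 - 16*k - 64) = (k - 3)*(k - 2)*(k + 4)^2*(k^2 - 16) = (k - 3)*(k - 2)*(k + 4)^3*(k - 4)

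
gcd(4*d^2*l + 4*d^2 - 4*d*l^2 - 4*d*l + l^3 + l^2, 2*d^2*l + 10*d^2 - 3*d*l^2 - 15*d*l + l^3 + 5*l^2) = 2*d - l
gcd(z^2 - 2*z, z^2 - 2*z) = z^2 - 2*z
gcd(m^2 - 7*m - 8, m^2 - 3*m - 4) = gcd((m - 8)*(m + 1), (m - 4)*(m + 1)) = m + 1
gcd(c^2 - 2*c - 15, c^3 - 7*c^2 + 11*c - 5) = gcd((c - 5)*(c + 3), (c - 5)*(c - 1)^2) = c - 5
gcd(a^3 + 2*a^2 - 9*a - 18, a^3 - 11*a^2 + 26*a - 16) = 1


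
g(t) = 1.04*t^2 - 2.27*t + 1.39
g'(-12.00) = -27.23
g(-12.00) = 178.39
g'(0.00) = -2.27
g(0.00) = 1.39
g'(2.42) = 2.76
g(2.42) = 1.99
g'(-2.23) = -6.91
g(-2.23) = 11.62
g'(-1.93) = -6.28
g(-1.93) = 9.64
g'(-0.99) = -4.33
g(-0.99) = 4.66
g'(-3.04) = -8.59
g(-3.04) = 17.90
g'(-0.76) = -3.85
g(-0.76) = 3.72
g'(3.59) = 5.20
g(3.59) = 6.64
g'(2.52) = 2.97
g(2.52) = 2.27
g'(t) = 2.08*t - 2.27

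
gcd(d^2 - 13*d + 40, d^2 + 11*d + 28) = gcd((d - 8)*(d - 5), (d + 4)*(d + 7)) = 1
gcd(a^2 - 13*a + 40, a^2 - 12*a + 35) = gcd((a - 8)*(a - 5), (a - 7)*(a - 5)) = a - 5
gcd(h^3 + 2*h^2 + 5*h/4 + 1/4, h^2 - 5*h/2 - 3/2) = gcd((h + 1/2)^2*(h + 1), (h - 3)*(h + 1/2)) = h + 1/2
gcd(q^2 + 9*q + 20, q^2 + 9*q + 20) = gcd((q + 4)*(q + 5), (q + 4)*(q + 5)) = q^2 + 9*q + 20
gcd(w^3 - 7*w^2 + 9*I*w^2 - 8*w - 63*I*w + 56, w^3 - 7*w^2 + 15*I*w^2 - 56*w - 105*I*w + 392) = w^2 + w*(-7 + 8*I) - 56*I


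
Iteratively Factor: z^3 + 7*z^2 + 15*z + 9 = (z + 3)*(z^2 + 4*z + 3) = (z + 3)^2*(z + 1)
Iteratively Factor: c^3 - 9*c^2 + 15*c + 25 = (c + 1)*(c^2 - 10*c + 25) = (c - 5)*(c + 1)*(c - 5)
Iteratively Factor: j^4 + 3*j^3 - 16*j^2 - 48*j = (j + 3)*(j^3 - 16*j) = (j - 4)*(j + 3)*(j^2 + 4*j) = j*(j - 4)*(j + 3)*(j + 4)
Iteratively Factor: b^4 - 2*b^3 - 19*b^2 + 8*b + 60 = (b + 3)*(b^3 - 5*b^2 - 4*b + 20) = (b - 5)*(b + 3)*(b^2 - 4) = (b - 5)*(b - 2)*(b + 3)*(b + 2)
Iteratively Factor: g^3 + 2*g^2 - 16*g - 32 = (g + 4)*(g^2 - 2*g - 8) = (g - 4)*(g + 4)*(g + 2)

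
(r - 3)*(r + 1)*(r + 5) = r^3 + 3*r^2 - 13*r - 15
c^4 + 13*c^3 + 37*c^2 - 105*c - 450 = (c - 3)*(c + 5)^2*(c + 6)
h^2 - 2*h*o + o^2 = (-h + o)^2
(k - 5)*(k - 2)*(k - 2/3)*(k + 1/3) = k^4 - 22*k^3/3 + 109*k^2/9 - 16*k/9 - 20/9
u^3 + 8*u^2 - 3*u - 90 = (u - 3)*(u + 5)*(u + 6)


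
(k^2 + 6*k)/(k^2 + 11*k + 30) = k/(k + 5)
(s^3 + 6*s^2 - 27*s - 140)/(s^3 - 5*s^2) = 1 + 11/s + 28/s^2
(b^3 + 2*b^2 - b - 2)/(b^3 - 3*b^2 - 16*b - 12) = (b - 1)/(b - 6)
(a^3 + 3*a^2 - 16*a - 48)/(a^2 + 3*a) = a - 16/a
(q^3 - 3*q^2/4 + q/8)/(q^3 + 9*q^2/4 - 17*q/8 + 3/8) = q/(q + 3)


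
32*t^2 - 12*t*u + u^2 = (-8*t + u)*(-4*t + u)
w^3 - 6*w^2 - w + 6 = (w - 6)*(w - 1)*(w + 1)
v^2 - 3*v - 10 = (v - 5)*(v + 2)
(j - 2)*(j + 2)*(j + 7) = j^3 + 7*j^2 - 4*j - 28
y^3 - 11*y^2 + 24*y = y*(y - 8)*(y - 3)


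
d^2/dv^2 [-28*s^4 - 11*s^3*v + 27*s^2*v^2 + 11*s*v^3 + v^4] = 54*s^2 + 66*s*v + 12*v^2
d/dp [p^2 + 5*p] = 2*p + 5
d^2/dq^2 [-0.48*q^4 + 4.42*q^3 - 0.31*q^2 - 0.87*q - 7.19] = -5.76*q^2 + 26.52*q - 0.62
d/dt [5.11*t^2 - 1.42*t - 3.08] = 10.22*t - 1.42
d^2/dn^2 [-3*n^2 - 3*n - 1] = -6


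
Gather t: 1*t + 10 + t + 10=2*t + 20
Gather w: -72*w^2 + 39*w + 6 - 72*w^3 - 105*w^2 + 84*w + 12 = -72*w^3 - 177*w^2 + 123*w + 18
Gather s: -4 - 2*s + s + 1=-s - 3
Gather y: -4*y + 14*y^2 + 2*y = 14*y^2 - 2*y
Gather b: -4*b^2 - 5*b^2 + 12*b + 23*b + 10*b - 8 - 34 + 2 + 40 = -9*b^2 + 45*b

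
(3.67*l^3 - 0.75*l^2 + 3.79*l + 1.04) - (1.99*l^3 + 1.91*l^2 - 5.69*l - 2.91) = 1.68*l^3 - 2.66*l^2 + 9.48*l + 3.95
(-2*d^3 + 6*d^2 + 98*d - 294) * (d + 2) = -2*d^4 + 2*d^3 + 110*d^2 - 98*d - 588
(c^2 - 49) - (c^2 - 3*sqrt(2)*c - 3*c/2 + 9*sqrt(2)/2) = 3*c/2 + 3*sqrt(2)*c - 49 - 9*sqrt(2)/2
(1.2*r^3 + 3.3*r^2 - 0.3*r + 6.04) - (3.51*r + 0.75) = 1.2*r^3 + 3.3*r^2 - 3.81*r + 5.29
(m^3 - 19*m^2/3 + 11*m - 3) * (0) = 0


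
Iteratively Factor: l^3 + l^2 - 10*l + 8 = (l + 4)*(l^2 - 3*l + 2) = (l - 2)*(l + 4)*(l - 1)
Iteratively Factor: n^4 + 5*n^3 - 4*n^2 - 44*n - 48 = (n + 2)*(n^3 + 3*n^2 - 10*n - 24) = (n - 3)*(n + 2)*(n^2 + 6*n + 8) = (n - 3)*(n + 2)*(n + 4)*(n + 2)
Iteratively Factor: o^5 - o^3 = (o)*(o^4 - o^2) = o*(o + 1)*(o^3 - o^2) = o*(o - 1)*(o + 1)*(o^2) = o^2*(o - 1)*(o + 1)*(o)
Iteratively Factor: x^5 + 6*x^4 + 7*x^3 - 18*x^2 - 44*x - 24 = (x + 3)*(x^4 + 3*x^3 - 2*x^2 - 12*x - 8) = (x + 2)*(x + 3)*(x^3 + x^2 - 4*x - 4) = (x + 2)^2*(x + 3)*(x^2 - x - 2) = (x - 2)*(x + 2)^2*(x + 3)*(x + 1)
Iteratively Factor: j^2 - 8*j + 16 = (j - 4)*(j - 4)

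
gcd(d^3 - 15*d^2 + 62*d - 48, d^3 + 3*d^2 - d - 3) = d - 1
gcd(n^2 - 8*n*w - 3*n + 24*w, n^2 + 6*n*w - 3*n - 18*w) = n - 3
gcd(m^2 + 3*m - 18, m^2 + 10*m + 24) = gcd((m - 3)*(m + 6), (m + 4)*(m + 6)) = m + 6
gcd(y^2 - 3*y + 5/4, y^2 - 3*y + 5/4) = y^2 - 3*y + 5/4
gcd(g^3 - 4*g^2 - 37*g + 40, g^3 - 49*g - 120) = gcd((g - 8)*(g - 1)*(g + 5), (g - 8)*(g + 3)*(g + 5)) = g^2 - 3*g - 40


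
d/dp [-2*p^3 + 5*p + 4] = 5 - 6*p^2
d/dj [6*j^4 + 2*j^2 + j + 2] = 24*j^3 + 4*j + 1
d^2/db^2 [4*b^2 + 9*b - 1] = 8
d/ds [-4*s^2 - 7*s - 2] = -8*s - 7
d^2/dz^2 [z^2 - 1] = 2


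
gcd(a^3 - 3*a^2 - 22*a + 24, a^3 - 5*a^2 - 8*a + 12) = a^2 - 7*a + 6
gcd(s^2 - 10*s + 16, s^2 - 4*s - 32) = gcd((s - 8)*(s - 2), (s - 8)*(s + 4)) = s - 8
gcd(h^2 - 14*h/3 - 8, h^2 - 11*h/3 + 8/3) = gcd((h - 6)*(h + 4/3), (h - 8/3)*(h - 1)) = 1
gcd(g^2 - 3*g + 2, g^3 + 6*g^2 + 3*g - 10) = g - 1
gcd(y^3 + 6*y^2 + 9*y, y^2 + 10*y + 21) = y + 3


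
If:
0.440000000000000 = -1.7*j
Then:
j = -0.26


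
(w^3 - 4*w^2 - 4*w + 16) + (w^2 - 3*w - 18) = w^3 - 3*w^2 - 7*w - 2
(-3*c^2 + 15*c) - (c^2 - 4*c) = -4*c^2 + 19*c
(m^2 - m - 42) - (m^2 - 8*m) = 7*m - 42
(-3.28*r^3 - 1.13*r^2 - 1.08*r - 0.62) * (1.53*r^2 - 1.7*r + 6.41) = -5.0184*r^5 + 3.8471*r^4 - 20.7562*r^3 - 6.3559*r^2 - 5.8688*r - 3.9742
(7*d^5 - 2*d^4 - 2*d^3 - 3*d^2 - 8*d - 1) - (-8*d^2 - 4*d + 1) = 7*d^5 - 2*d^4 - 2*d^3 + 5*d^2 - 4*d - 2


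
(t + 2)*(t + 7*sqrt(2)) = t^2 + 2*t + 7*sqrt(2)*t + 14*sqrt(2)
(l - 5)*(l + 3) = l^2 - 2*l - 15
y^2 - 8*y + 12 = (y - 6)*(y - 2)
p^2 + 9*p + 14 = (p + 2)*(p + 7)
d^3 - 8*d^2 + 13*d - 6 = (d - 6)*(d - 1)^2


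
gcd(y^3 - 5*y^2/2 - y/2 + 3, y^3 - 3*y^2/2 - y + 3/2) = y^2 - y/2 - 3/2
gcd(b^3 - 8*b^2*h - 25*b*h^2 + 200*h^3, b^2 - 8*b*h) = b - 8*h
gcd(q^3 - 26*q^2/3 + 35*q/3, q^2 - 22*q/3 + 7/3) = q - 7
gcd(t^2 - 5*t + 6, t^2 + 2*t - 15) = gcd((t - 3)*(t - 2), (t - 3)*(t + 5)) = t - 3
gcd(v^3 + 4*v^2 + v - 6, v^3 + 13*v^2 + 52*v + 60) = v + 2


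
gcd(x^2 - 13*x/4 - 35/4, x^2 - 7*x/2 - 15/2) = x - 5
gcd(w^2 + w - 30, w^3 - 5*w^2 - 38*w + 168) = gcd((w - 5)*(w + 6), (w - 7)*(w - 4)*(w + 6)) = w + 6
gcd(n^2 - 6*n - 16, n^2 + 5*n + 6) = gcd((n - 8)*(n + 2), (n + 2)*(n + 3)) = n + 2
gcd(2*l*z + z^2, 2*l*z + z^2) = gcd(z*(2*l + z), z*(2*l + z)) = 2*l*z + z^2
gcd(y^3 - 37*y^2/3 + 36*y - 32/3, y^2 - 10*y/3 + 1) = y - 1/3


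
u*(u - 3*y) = u^2 - 3*u*y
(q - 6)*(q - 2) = q^2 - 8*q + 12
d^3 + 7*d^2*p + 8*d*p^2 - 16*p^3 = (d - p)*(d + 4*p)^2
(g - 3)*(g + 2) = g^2 - g - 6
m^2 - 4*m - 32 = (m - 8)*(m + 4)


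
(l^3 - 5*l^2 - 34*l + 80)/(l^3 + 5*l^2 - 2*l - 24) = (l^2 - 3*l - 40)/(l^2 + 7*l + 12)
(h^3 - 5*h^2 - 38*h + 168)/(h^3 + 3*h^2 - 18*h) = (h^2 - 11*h + 28)/(h*(h - 3))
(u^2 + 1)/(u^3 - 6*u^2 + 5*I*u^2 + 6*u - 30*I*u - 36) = (u + I)/(u^2 + 6*u*(-1 + I) - 36*I)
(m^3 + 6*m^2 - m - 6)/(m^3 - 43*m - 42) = (m - 1)/(m - 7)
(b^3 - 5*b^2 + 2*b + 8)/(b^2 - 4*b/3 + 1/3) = 3*(b^3 - 5*b^2 + 2*b + 8)/(3*b^2 - 4*b + 1)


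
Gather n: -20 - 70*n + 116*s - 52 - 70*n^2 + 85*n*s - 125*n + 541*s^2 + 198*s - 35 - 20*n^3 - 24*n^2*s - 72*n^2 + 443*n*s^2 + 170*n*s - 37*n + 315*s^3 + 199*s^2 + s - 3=-20*n^3 + n^2*(-24*s - 142) + n*(443*s^2 + 255*s - 232) + 315*s^3 + 740*s^2 + 315*s - 110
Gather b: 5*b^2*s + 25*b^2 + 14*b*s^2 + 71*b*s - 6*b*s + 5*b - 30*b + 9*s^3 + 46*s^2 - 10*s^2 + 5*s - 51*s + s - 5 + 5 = b^2*(5*s + 25) + b*(14*s^2 + 65*s - 25) + 9*s^3 + 36*s^2 - 45*s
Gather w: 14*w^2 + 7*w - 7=14*w^2 + 7*w - 7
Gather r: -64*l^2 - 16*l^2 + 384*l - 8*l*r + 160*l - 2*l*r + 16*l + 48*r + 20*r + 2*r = -80*l^2 + 560*l + r*(70 - 10*l)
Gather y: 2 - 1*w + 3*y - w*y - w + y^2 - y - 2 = -2*w + y^2 + y*(2 - w)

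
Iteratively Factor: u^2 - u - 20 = (u + 4)*(u - 5)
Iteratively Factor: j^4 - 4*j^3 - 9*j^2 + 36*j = (j - 4)*(j^3 - 9*j) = j*(j - 4)*(j^2 - 9) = j*(j - 4)*(j + 3)*(j - 3)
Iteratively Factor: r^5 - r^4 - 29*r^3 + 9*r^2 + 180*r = (r + 4)*(r^4 - 5*r^3 - 9*r^2 + 45*r) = (r - 3)*(r + 4)*(r^3 - 2*r^2 - 15*r) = (r - 3)*(r + 3)*(r + 4)*(r^2 - 5*r) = r*(r - 3)*(r + 3)*(r + 4)*(r - 5)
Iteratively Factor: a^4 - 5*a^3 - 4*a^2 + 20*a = (a - 5)*(a^3 - 4*a) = (a - 5)*(a - 2)*(a^2 + 2*a) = a*(a - 5)*(a - 2)*(a + 2)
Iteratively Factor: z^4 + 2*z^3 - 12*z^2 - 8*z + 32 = (z + 2)*(z^3 - 12*z + 16) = (z - 2)*(z + 2)*(z^2 + 2*z - 8) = (z - 2)*(z + 2)*(z + 4)*(z - 2)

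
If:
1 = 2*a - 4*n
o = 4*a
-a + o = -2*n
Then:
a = 1/8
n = -3/16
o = 1/2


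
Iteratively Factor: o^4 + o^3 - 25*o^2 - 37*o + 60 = (o + 3)*(o^3 - 2*o^2 - 19*o + 20) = (o - 5)*(o + 3)*(o^2 + 3*o - 4) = (o - 5)*(o - 1)*(o + 3)*(o + 4)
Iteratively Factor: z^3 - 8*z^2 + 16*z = (z - 4)*(z^2 - 4*z) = z*(z - 4)*(z - 4)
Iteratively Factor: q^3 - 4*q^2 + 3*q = (q)*(q^2 - 4*q + 3) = q*(q - 1)*(q - 3)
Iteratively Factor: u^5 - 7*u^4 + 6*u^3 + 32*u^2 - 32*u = (u - 4)*(u^4 - 3*u^3 - 6*u^2 + 8*u) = u*(u - 4)*(u^3 - 3*u^2 - 6*u + 8) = u*(u - 4)^2*(u^2 + u - 2) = u*(u - 4)^2*(u - 1)*(u + 2)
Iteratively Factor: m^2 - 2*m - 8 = (m - 4)*(m + 2)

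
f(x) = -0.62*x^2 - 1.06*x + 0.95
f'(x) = -1.24*x - 1.06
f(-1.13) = 1.36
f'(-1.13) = 0.34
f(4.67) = -17.52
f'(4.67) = -6.85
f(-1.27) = 1.30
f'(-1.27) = 0.51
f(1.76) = -2.84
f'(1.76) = -3.24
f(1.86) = -3.17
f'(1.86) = -3.37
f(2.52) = -5.66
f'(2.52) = -4.18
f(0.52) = 0.23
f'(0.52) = -1.70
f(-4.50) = -6.84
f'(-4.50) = 4.52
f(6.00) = -27.73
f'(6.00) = -8.50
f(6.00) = -27.73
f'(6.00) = -8.50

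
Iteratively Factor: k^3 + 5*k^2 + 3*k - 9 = (k - 1)*(k^2 + 6*k + 9) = (k - 1)*(k + 3)*(k + 3)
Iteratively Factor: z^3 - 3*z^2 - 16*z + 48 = (z + 4)*(z^2 - 7*z + 12) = (z - 4)*(z + 4)*(z - 3)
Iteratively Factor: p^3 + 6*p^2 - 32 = (p + 4)*(p^2 + 2*p - 8) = (p - 2)*(p + 4)*(p + 4)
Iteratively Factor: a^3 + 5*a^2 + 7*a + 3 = (a + 3)*(a^2 + 2*a + 1) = (a + 1)*(a + 3)*(a + 1)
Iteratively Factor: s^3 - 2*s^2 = (s)*(s^2 - 2*s) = s^2*(s - 2)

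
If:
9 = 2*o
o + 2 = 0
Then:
No Solution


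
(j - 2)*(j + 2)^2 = j^3 + 2*j^2 - 4*j - 8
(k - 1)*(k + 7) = k^2 + 6*k - 7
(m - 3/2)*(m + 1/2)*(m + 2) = m^3 + m^2 - 11*m/4 - 3/2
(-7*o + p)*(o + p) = -7*o^2 - 6*o*p + p^2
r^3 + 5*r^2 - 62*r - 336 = (r - 8)*(r + 6)*(r + 7)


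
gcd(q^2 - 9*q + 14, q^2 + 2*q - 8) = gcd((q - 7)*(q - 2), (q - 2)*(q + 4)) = q - 2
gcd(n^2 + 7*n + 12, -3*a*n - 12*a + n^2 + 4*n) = n + 4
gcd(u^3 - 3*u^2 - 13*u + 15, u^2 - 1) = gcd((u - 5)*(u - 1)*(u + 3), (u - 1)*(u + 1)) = u - 1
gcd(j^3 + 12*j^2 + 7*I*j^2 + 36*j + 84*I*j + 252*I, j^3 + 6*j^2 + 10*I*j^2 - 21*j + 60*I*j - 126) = j^2 + j*(6 + 7*I) + 42*I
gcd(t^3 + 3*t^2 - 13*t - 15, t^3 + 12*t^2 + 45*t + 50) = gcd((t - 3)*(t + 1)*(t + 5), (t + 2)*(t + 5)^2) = t + 5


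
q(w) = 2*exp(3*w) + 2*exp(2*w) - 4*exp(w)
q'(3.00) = 50151.88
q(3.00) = 16932.68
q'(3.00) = 50151.88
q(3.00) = 16932.68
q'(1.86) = 1729.79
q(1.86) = 586.98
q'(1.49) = 585.14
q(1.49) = 196.34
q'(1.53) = 657.80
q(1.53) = 221.17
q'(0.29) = 16.12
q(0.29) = 3.00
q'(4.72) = 8517493.40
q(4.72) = 2847253.16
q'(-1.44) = -0.64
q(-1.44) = -0.81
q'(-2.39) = -0.33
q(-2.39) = -0.35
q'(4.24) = 2025205.26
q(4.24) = 678094.97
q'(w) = 6*exp(3*w) + 4*exp(2*w) - 4*exp(w)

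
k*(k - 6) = k^2 - 6*k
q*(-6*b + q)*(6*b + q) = -36*b^2*q + q^3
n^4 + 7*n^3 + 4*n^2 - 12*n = n*(n - 1)*(n + 2)*(n + 6)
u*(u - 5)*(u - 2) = u^3 - 7*u^2 + 10*u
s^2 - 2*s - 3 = (s - 3)*(s + 1)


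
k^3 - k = k*(k - 1)*(k + 1)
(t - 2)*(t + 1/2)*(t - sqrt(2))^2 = t^4 - 2*sqrt(2)*t^3 - 3*t^3/2 + t^2 + 3*sqrt(2)*t^2 - 3*t + 2*sqrt(2)*t - 2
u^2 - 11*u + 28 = (u - 7)*(u - 4)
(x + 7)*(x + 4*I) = x^2 + 7*x + 4*I*x + 28*I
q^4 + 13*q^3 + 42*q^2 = q^2*(q + 6)*(q + 7)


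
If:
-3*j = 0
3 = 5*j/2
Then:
No Solution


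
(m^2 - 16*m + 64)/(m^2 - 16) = (m^2 - 16*m + 64)/(m^2 - 16)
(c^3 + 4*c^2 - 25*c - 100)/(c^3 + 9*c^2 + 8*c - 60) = (c^2 - c - 20)/(c^2 + 4*c - 12)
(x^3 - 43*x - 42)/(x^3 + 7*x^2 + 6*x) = (x - 7)/x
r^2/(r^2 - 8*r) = r/(r - 8)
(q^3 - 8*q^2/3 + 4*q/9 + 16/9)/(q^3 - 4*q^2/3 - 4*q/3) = (q - 4/3)/q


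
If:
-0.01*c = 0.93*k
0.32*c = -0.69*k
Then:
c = 0.00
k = 0.00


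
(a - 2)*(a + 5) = a^2 + 3*a - 10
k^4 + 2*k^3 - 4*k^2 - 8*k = k*(k - 2)*(k + 2)^2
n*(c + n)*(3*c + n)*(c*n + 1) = 3*c^3*n^2 + 4*c^2*n^3 + 3*c^2*n + c*n^4 + 4*c*n^2 + n^3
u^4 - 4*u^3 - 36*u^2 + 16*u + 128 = (u - 8)*(u - 2)*(u + 2)*(u + 4)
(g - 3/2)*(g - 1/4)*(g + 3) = g^3 + 5*g^2/4 - 39*g/8 + 9/8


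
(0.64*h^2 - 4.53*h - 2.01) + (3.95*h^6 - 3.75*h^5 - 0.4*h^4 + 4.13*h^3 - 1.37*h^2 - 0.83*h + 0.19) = 3.95*h^6 - 3.75*h^5 - 0.4*h^4 + 4.13*h^3 - 0.73*h^2 - 5.36*h - 1.82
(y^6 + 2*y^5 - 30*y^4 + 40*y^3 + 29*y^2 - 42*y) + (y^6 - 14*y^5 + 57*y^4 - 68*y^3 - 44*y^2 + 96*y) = 2*y^6 - 12*y^5 + 27*y^4 - 28*y^3 - 15*y^2 + 54*y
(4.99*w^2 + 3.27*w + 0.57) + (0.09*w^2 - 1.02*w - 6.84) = 5.08*w^2 + 2.25*w - 6.27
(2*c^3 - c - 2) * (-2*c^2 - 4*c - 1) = -4*c^5 - 8*c^4 + 8*c^2 + 9*c + 2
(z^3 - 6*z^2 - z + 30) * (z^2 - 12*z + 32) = z^5 - 18*z^4 + 103*z^3 - 150*z^2 - 392*z + 960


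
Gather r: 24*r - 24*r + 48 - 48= 0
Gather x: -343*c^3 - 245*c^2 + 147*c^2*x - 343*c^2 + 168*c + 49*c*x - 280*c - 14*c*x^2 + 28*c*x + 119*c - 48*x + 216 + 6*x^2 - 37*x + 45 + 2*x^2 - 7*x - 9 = -343*c^3 - 588*c^2 + 7*c + x^2*(8 - 14*c) + x*(147*c^2 + 77*c - 92) + 252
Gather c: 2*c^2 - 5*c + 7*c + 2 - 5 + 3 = 2*c^2 + 2*c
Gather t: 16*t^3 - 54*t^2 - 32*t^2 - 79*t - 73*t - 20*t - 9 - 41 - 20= 16*t^3 - 86*t^2 - 172*t - 70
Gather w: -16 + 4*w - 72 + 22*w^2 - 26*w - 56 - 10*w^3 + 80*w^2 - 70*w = -10*w^3 + 102*w^2 - 92*w - 144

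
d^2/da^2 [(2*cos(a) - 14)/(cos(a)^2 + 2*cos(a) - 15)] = 2*(-9*(1 - cos(2*a))^2*cos(a)/4 + 15*(1 - cos(2*a))^2/2 - 43*cos(a) + 218*cos(2*a) - 27*cos(3*a)/2 + cos(5*a)/2 - 18)/((cos(a) - 3)^3*(cos(a) + 5)^3)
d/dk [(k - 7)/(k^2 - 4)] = (k^2 - 2*k*(k - 7) - 4)/(k^2 - 4)^2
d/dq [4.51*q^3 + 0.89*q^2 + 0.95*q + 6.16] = 13.53*q^2 + 1.78*q + 0.95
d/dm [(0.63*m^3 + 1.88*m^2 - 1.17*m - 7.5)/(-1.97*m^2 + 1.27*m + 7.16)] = (-1.2411*m^4 + 1.6002*m^3 + 13.6151*m^2 - 2.6284*m + 1.1478)/(3.8809*m^4 - 5.0038*m^3 - 26.5975*m^2 + 18.1864*m + 51.2656)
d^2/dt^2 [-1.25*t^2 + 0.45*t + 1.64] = -2.50000000000000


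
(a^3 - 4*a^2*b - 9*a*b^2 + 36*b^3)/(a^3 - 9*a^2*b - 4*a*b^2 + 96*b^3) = (a - 3*b)/(a - 8*b)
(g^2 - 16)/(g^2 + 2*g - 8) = (g - 4)/(g - 2)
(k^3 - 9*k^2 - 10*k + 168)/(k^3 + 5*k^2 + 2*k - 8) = (k^2 - 13*k + 42)/(k^2 + k - 2)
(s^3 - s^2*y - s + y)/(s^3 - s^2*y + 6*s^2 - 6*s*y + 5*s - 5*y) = (s - 1)/(s + 5)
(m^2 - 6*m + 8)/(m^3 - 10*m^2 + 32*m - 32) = 1/(m - 4)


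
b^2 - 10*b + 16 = (b - 8)*(b - 2)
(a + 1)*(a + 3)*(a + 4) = a^3 + 8*a^2 + 19*a + 12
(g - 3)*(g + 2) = g^2 - g - 6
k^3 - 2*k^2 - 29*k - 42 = (k - 7)*(k + 2)*(k + 3)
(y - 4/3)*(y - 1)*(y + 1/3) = y^3 - 2*y^2 + 5*y/9 + 4/9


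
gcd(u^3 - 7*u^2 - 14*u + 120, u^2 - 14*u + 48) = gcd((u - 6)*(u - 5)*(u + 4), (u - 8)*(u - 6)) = u - 6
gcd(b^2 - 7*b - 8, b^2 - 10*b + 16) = b - 8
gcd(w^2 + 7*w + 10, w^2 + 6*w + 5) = w + 5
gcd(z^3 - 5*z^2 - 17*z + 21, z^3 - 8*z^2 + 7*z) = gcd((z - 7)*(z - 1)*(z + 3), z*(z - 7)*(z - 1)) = z^2 - 8*z + 7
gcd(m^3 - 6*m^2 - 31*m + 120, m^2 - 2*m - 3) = m - 3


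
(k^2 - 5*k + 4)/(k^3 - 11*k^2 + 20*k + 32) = (k - 1)/(k^2 - 7*k - 8)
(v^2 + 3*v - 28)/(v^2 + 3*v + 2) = (v^2 + 3*v - 28)/(v^2 + 3*v + 2)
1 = 1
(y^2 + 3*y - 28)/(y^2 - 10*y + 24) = (y + 7)/(y - 6)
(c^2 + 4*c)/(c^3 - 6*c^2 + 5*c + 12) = c*(c + 4)/(c^3 - 6*c^2 + 5*c + 12)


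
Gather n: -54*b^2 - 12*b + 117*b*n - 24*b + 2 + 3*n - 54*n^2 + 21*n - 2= -54*b^2 - 36*b - 54*n^2 + n*(117*b + 24)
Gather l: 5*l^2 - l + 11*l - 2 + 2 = 5*l^2 + 10*l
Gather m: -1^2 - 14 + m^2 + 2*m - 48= m^2 + 2*m - 63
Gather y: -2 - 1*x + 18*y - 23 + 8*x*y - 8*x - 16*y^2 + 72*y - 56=-9*x - 16*y^2 + y*(8*x + 90) - 81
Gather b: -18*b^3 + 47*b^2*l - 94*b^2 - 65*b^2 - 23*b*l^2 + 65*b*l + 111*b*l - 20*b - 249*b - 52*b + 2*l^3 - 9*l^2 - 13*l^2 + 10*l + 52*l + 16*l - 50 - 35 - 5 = -18*b^3 + b^2*(47*l - 159) + b*(-23*l^2 + 176*l - 321) + 2*l^3 - 22*l^2 + 78*l - 90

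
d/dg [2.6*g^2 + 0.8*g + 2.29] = 5.2*g + 0.8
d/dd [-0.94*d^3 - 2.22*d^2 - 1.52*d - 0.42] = -2.82*d^2 - 4.44*d - 1.52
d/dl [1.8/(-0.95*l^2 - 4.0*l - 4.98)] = (3.42*l + 7.2)/(0.95*l^2 + 4.0*l + 4.98)^2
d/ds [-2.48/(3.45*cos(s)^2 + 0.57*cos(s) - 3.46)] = -(17.112*cos(s) + 1.4136)*sin(s)/(3.45*cos(s)^2 + 0.57*cos(s) - 3.46)^2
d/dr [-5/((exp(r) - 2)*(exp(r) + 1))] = (10*exp(r) - 5)/(4*(exp(r) - 2)^2*cosh(r/2)^2)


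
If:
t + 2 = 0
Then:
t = -2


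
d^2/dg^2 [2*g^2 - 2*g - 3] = 4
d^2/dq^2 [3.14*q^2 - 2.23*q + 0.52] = 6.28000000000000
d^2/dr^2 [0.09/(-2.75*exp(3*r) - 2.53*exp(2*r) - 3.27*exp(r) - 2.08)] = ((2.2275*exp(2*r) + 0.9108*exp(r) + 0.2943)*(2.75*exp(3*r) + 2.53*exp(2*r) + 3.27*exp(r) + 2.08) - 0.09*(8.25*exp(2*r) + 5.06*exp(r) + 3.27)*(16.5*exp(2*r) + 10.12*exp(r) + 6.54)*exp(r))*exp(r)/(2.75*exp(3*r) + 2.53*exp(2*r) + 3.27*exp(r) + 2.08)^3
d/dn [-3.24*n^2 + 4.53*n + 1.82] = 4.53 - 6.48*n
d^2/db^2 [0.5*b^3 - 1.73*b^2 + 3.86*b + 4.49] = 3.0*b - 3.46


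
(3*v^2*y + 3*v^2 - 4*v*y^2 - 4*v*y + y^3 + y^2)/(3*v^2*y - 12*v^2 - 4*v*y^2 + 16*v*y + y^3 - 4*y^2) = (y + 1)/(y - 4)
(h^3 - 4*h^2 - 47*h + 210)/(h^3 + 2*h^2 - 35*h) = (h - 6)/h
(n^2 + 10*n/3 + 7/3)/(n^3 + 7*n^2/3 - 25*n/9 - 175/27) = 9*(n + 1)/(9*n^2 - 25)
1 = 1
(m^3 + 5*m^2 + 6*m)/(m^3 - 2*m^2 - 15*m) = (m + 2)/(m - 5)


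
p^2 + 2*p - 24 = (p - 4)*(p + 6)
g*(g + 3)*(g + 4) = g^3 + 7*g^2 + 12*g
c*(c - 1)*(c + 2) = c^3 + c^2 - 2*c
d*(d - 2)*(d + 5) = d^3 + 3*d^2 - 10*d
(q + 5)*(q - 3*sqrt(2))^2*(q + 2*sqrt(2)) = q^4 - 4*sqrt(2)*q^3 + 5*q^3 - 20*sqrt(2)*q^2 - 6*q^2 - 30*q + 36*sqrt(2)*q + 180*sqrt(2)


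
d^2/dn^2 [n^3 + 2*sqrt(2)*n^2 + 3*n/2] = 6*n + 4*sqrt(2)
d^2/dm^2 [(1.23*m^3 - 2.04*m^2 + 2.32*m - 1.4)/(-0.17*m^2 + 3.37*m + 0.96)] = (5.55111512312578e-17*m^5 + 8.88178419700125e-16*m^4 - 26.13611*m^3 - 21.635448*m^2 - 13.885512*m + 51.027736)/(0.004913*m^6 - 0.292179*m^5 + 5.708787*m^4 - 34.972849*m^3 - 32.237856*m^2 - 9.317376*m - 0.884736)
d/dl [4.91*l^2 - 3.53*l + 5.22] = 9.82*l - 3.53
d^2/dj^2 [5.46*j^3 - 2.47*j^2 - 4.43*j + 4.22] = 32.76*j - 4.94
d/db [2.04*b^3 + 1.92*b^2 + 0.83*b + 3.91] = 6.12*b^2 + 3.84*b + 0.83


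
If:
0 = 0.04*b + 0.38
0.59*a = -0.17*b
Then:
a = 2.74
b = -9.50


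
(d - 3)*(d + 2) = d^2 - d - 6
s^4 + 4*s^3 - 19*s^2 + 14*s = s*(s - 2)*(s - 1)*(s + 7)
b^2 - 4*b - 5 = (b - 5)*(b + 1)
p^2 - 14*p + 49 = (p - 7)^2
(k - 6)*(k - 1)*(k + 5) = k^3 - 2*k^2 - 29*k + 30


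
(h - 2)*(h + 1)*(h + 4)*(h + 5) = h^4 + 8*h^3 + 9*h^2 - 38*h - 40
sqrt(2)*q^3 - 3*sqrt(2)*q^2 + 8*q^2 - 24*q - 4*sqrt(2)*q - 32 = (q - 4)*(q + 4*sqrt(2))*(sqrt(2)*q + sqrt(2))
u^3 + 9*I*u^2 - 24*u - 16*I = (u + I)*(u + 4*I)^2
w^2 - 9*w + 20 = (w - 5)*(w - 4)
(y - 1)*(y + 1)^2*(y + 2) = y^4 + 3*y^3 + y^2 - 3*y - 2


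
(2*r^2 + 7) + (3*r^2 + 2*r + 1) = 5*r^2 + 2*r + 8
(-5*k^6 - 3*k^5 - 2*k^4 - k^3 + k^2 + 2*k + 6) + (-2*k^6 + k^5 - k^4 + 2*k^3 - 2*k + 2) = -7*k^6 - 2*k^5 - 3*k^4 + k^3 + k^2 + 8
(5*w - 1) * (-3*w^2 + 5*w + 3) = -15*w^3 + 28*w^2 + 10*w - 3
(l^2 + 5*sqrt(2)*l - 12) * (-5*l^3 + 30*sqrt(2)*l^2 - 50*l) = -5*l^5 + 5*sqrt(2)*l^4 + 310*l^3 - 610*sqrt(2)*l^2 + 600*l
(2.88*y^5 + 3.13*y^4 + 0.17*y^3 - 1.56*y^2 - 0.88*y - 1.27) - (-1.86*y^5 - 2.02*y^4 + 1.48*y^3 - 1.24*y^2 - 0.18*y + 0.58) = 4.74*y^5 + 5.15*y^4 - 1.31*y^3 - 0.32*y^2 - 0.7*y - 1.85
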